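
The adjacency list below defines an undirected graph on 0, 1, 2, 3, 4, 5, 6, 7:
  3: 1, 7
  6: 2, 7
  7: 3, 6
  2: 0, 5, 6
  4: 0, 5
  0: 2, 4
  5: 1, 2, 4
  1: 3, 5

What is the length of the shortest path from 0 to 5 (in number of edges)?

Distance 0: 0.
Distance 1: 2, 4.
Distance 2: 5, 6 — contains 5.

2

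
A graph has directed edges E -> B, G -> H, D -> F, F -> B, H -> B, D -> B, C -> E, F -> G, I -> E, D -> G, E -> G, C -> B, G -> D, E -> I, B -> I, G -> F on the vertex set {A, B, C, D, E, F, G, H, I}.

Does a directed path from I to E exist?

Yes

Explore from I.
Distance 1: reach E.
Found E.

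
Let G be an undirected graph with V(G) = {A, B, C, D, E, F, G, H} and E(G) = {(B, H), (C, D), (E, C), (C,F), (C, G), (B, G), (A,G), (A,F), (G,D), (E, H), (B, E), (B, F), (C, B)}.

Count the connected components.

1

From A: component {A, B, C, D, E, F, G, H}.
That's 1 component.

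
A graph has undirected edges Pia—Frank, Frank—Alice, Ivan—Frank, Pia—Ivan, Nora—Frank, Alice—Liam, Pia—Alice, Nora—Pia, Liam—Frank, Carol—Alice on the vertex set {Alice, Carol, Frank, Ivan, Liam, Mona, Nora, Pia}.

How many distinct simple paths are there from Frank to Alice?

5

Frank–Alice
Frank–Ivan–Pia–Alice
Frank–Liam–Alice
Frank–Nora–Pia–Alice
Frank–Pia–Alice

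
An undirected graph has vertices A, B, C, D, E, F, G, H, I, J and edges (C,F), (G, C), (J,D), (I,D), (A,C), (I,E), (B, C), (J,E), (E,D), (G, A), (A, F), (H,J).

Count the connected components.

From A: component {A, B, C, F, G}.
From D: component {D, E, H, I, J}.
That's 2 components.

2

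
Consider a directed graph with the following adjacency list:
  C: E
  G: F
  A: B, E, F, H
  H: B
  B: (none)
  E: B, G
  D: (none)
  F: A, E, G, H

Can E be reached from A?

Yes

Explore from A.
Distance 1: reach B, E, F, H.
Found E.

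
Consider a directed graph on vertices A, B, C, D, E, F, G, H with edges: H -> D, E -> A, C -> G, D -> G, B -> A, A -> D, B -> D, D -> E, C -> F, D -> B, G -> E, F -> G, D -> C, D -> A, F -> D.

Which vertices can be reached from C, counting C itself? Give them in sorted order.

A, B, C, D, E, F, G

Start at C.
Its neighbours: F, G.
Then their neighbours: D, E.
Then next layer: A, B.
Nothing further is reachable.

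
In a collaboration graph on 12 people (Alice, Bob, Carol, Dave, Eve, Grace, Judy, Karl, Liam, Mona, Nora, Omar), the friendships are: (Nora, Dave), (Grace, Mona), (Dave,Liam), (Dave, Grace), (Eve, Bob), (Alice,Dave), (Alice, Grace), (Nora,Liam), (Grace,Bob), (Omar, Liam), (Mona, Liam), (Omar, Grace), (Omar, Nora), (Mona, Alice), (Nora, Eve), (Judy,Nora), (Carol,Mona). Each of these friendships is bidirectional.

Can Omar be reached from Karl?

No

Karl has no edges, so nothing is reachable from it.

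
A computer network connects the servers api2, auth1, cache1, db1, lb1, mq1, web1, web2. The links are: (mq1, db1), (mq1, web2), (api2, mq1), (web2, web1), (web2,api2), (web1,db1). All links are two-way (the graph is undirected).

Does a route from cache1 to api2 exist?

cache1 has no edges, so nothing is reachable from it.

No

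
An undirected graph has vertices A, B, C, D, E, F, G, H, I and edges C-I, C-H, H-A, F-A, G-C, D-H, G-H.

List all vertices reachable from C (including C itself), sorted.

A, C, D, F, G, H, I

Start at C.
Its neighbours: G, H, I.
Then their neighbours: A, D.
Then next layer: F.
Nothing further is reachable.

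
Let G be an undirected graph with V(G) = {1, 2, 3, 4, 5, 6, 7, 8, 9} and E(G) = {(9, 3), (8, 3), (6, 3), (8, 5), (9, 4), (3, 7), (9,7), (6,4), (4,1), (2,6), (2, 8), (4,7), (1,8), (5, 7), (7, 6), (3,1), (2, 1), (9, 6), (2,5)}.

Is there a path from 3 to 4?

Yes

Explore from 3.
Distance 1: reach 1, 6, 7, 8, 9.
Distance 2: reach 2, 4, 5.
Found 4.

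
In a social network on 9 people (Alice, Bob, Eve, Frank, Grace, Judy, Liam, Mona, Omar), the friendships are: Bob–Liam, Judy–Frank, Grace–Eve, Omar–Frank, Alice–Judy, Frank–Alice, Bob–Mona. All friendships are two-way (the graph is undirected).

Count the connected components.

From Alice: component {Alice, Frank, Judy, Omar}.
From Bob: component {Bob, Liam, Mona}.
From Eve: component {Eve, Grace}.
That's 3 components.

3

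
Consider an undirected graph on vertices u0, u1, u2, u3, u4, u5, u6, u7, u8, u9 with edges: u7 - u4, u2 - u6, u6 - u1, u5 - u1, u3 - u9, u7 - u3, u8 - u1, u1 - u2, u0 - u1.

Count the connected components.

2

From u0: component {u0, u1, u2, u5, u6, u8}.
From u3: component {u3, u4, u7, u9}.
That's 2 components.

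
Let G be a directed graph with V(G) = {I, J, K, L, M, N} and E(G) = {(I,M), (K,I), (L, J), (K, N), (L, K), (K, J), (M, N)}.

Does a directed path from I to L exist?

Explore from I.
Distance 1: reach M.
Distance 2: reach N.
The search from I is exhausted; no directed path reaches L.

No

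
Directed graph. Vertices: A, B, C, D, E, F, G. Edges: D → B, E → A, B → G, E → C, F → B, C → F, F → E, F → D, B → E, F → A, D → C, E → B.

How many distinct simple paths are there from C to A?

4

C→F→A
C→F→B→E→A
C→F→D→B→E→A
C→F→E→A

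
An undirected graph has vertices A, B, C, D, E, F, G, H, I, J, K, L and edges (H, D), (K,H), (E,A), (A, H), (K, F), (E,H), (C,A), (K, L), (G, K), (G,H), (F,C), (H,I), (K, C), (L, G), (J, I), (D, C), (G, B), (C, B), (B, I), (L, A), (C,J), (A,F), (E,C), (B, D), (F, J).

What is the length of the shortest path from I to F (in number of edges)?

Distance 0: I.
Distance 1: B, H, J.
Distance 2: A, C, D, E, F, G, K — contains F.

2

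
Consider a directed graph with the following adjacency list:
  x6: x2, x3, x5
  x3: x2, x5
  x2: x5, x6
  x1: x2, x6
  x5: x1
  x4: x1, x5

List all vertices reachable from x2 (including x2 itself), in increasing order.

x1, x2, x3, x5, x6

Start at x2.
Its neighbours: x5, x6.
Then their neighbours: x1, x3.
Nothing further is reachable.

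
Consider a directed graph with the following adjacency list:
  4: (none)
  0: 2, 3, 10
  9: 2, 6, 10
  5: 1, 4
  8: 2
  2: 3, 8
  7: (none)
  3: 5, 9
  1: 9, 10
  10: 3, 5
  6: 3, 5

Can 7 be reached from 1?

No

Explore from 1.
Distance 1: reach 9, 10.
Distance 2: reach 2, 3, 5, 6.
Distance 3: reach 4, 8.
The search from 1 is exhausted; no directed path reaches 7.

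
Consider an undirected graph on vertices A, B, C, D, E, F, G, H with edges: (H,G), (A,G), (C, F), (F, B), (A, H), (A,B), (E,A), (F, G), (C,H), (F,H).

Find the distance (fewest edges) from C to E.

Distance 0: C.
Distance 1: F, H.
Distance 2: A, B, G.
Distance 3: E — contains E.

3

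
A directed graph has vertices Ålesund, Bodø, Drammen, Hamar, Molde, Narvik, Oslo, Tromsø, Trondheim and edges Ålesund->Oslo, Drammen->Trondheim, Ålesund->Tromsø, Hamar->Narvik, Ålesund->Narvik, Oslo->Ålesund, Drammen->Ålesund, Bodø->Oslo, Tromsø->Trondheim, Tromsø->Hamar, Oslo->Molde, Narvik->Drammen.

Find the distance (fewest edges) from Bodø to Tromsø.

Distance 0: Bodø.
Distance 1: Oslo.
Distance 2: Ålesund, Molde.
Distance 3: Narvik, Tromsø — contains Tromsø.

3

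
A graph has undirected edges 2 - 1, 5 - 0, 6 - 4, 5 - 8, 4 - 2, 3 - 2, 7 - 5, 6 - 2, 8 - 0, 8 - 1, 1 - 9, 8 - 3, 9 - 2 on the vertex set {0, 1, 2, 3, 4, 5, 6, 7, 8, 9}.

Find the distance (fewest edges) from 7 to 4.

Distance 0: 7.
Distance 1: 5.
Distance 2: 0, 8.
Distance 3: 1, 3.
Distance 4: 2, 9.
Distance 5: 4, 6 — contains 4.

5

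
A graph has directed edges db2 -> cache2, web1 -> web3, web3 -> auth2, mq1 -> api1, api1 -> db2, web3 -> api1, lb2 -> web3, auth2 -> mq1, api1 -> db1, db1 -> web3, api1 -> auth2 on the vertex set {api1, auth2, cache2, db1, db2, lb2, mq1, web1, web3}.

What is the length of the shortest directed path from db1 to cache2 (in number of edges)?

Distance 0: db1.
Distance 1: web3.
Distance 2: api1, auth2.
Distance 3: db2, mq1.
Distance 4: cache2 — contains cache2.

4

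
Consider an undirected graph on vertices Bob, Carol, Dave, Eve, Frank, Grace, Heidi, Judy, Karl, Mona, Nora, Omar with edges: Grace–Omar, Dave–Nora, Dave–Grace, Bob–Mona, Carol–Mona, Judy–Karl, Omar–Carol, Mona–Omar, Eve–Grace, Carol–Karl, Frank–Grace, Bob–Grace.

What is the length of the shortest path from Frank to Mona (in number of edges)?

Distance 0: Frank.
Distance 1: Grace.
Distance 2: Bob, Dave, Eve, Omar.
Distance 3: Carol, Mona, Nora — contains Mona.

3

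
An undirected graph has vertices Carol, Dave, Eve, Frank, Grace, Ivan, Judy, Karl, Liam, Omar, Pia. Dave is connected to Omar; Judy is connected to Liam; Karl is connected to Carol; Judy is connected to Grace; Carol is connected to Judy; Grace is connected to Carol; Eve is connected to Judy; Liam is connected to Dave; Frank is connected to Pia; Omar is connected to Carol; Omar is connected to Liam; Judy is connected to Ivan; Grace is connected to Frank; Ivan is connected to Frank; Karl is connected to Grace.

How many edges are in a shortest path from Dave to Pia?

Distance 0: Dave.
Distance 1: Liam, Omar.
Distance 2: Carol, Judy.
Distance 3: Eve, Grace, Ivan, Karl.
Distance 4: Frank.
Distance 5: Pia — contains Pia.

5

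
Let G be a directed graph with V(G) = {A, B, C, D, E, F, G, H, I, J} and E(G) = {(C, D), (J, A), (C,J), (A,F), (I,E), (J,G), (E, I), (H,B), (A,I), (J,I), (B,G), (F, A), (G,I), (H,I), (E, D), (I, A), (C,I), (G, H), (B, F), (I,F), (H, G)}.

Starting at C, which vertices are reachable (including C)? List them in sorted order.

A, B, C, D, E, F, G, H, I, J

Start at C.
Its neighbours: D, I, J.
Then their neighbours: A, E, F, G.
Then next layer: H.
Then next layer: B.
Every vertex is now reached.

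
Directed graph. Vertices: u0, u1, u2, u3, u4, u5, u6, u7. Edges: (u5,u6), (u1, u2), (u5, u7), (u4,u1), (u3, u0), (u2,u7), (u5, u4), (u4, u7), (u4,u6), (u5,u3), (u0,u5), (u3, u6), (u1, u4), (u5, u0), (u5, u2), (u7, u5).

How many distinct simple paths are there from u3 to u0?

1

u3→u0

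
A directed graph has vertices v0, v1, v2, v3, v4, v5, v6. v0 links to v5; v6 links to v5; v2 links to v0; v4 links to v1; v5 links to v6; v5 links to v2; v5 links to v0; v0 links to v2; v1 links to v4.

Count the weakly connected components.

From v0: component {v0, v2, v5, v6}.
From v1: component {v1, v4}.
From v3: component {v3}.
That's 3 components.

3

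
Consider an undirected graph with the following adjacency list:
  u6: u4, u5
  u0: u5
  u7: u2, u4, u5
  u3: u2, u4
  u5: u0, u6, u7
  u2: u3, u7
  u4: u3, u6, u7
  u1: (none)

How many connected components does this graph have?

From u0: component {u0, u2, u3, u4, u5, u6, u7}.
From u1: component {u1}.
That's 2 components.

2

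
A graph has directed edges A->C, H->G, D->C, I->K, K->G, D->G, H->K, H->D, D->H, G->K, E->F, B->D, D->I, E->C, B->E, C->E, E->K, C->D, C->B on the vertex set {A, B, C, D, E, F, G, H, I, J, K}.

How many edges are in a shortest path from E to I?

Distance 0: E.
Distance 1: C, F, K.
Distance 2: B, D, G.
Distance 3: H, I — contains I.

3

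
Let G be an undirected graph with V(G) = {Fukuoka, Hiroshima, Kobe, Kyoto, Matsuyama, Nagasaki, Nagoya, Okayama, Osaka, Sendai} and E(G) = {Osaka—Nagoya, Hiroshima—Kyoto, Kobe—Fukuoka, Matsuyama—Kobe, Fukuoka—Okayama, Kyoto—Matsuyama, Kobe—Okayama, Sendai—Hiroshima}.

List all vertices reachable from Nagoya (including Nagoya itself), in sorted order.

Start at Nagoya.
Its neighbours: Osaka.
Nothing further is reachable.

Nagoya, Osaka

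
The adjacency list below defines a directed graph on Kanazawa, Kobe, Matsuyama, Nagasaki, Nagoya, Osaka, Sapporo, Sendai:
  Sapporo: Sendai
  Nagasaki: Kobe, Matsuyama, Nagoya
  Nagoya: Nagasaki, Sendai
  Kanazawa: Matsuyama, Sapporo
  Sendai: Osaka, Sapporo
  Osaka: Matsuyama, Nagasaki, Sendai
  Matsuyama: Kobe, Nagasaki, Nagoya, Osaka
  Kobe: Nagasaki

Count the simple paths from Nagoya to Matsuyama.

Nagoya→Nagasaki→Matsuyama
Nagoya→Sendai→Osaka→Matsuyama
Nagoya→Sendai→Osaka→Nagasaki→Matsuyama

3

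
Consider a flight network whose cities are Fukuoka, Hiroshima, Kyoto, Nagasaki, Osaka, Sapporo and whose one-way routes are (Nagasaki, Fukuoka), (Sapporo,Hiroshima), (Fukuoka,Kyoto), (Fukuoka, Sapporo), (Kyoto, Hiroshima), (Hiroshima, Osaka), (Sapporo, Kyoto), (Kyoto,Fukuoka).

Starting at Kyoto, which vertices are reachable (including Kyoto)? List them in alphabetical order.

Start at Kyoto.
Its neighbours: Fukuoka, Hiroshima.
Then their neighbours: Osaka, Sapporo.
Nothing further is reachable.

Fukuoka, Hiroshima, Kyoto, Osaka, Sapporo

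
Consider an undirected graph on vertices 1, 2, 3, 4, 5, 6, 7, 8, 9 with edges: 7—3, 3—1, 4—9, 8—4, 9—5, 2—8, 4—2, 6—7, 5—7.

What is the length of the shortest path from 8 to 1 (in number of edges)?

Distance 0: 8.
Distance 1: 2, 4.
Distance 2: 9.
Distance 3: 5.
Distance 4: 7.
Distance 5: 3, 6.
Distance 6: 1 — contains 1.

6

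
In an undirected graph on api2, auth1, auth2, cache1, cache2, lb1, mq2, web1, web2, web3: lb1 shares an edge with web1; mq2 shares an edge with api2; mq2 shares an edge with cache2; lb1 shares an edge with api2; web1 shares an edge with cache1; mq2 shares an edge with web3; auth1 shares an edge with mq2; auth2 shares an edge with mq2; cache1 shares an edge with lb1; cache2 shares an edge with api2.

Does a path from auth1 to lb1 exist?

Explore from auth1.
Distance 1: reach mq2.
Distance 2: reach api2, auth2, cache2, web3.
Distance 3: reach lb1.
Found lb1.

Yes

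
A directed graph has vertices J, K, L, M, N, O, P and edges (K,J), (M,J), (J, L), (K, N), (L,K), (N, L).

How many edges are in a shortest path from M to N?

4

Distance 0: M.
Distance 1: J.
Distance 2: L.
Distance 3: K.
Distance 4: N — contains N.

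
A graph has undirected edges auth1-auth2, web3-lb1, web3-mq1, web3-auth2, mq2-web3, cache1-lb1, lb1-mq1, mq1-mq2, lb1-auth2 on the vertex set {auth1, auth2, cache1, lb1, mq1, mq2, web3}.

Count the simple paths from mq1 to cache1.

mq1–lb1–cache1
mq1–mq2–web3–auth2–lb1–cache1
mq1–mq2–web3–lb1–cache1
mq1–web3–auth2–lb1–cache1
mq1–web3–lb1–cache1

5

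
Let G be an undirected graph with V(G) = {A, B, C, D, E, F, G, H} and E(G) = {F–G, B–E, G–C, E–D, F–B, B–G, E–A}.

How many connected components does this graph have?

From A: component {A, B, C, D, E, F, G}.
From H: component {H}.
That's 2 components.

2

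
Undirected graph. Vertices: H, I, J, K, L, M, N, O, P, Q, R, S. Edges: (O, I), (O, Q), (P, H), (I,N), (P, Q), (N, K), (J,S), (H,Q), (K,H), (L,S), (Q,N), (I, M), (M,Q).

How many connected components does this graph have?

3

From H: component {H, I, K, M, N, O, P, Q}.
From J: component {J, L, S}.
From R: component {R}.
That's 3 components.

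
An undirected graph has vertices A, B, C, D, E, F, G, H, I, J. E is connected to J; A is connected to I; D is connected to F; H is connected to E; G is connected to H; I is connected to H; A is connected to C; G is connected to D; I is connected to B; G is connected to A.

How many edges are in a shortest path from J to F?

5

Distance 0: J.
Distance 1: E.
Distance 2: H.
Distance 3: G, I.
Distance 4: A, B, D.
Distance 5: C, F — contains F.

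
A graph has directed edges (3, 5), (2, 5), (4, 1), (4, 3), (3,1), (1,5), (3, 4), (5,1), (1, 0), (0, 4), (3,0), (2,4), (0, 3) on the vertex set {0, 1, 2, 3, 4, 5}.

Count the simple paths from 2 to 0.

2→4→1→0
2→4→3→0
2→4→3→1→0
2→4→3→5→1→0
2→5→1→0

5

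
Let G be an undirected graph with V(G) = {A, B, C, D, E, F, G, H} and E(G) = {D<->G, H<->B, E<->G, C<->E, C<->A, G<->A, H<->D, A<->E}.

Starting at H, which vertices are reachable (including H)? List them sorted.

Start at H.
Its neighbours: B, D.
Then their neighbours: G.
Then next layer: A, E.
Then next layer: C.
Nothing further is reachable.

A, B, C, D, E, G, H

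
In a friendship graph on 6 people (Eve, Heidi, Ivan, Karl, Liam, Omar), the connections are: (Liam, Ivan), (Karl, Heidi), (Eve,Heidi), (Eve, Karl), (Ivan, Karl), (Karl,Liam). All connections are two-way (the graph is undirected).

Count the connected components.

From Eve: component {Eve, Heidi, Ivan, Karl, Liam}.
From Omar: component {Omar}.
That's 2 components.

2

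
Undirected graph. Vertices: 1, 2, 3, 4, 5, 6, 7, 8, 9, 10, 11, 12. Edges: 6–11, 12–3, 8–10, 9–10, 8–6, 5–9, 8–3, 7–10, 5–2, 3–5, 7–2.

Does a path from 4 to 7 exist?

No

4 has no edges, so nothing is reachable from it.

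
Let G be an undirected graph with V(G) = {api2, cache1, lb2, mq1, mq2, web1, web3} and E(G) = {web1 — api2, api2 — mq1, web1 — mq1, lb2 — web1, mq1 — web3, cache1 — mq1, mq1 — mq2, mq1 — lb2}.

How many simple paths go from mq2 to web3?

1

mq2–mq1–web3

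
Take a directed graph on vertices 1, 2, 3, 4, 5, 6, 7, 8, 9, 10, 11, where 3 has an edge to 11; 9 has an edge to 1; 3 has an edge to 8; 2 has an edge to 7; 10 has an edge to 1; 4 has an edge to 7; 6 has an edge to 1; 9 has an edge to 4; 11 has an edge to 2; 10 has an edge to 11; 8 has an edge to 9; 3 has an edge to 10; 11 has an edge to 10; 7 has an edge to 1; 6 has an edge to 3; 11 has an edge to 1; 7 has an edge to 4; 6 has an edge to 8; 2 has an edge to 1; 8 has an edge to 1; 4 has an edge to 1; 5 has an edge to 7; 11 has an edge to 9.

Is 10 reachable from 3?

Yes

Explore from 3.
Distance 1: reach 8, 10, 11.
Found 10.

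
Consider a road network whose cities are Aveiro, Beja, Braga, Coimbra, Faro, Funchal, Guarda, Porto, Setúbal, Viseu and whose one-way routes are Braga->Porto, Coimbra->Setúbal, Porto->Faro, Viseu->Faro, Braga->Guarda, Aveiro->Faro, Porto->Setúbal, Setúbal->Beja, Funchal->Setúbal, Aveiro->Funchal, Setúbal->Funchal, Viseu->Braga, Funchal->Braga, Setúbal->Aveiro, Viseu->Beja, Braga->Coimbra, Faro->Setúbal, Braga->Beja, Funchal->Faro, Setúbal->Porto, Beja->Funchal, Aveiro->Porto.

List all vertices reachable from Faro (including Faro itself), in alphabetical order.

Aveiro, Beja, Braga, Coimbra, Faro, Funchal, Guarda, Porto, Setúbal

Start at Faro.
Its neighbours: Setúbal.
Then their neighbours: Aveiro, Beja, Funchal, Porto.
Then next layer: Braga.
Then next layer: Coimbra, Guarda.
Nothing further is reachable.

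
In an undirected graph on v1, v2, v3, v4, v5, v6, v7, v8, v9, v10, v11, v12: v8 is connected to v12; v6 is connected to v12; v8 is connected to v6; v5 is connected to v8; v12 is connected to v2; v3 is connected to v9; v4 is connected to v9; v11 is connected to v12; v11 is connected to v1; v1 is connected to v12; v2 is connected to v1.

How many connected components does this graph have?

From v1: component {v1, v2, v5, v6, v8, v11, v12}.
From v3: component {v3, v4, v9}.
From v7: component {v7}.
From v10: component {v10}.
That's 4 components.

4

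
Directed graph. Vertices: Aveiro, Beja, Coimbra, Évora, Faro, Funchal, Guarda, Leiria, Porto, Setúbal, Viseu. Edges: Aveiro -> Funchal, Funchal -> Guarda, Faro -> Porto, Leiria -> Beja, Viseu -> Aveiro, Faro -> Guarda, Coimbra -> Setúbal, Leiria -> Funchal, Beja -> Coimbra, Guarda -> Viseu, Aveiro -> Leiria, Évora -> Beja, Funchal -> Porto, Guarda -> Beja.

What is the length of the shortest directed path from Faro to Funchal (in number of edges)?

4

Distance 0: Faro.
Distance 1: Guarda, Porto.
Distance 2: Beja, Viseu.
Distance 3: Aveiro, Coimbra.
Distance 4: Funchal, Leiria, Setúbal — contains Funchal.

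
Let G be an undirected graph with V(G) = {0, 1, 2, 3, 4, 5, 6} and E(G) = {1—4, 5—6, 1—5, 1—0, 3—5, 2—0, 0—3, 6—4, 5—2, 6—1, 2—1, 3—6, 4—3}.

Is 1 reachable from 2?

Explore from 2.
Distance 1: reach 0, 1, 5.
Found 1.

Yes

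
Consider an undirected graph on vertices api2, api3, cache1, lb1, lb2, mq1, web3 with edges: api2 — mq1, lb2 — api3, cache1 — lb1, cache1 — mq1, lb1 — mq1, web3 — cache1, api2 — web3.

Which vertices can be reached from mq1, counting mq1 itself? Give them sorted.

Start at mq1.
Its neighbours: api2, cache1, lb1.
Then their neighbours: web3.
Nothing further is reachable.

api2, cache1, lb1, mq1, web3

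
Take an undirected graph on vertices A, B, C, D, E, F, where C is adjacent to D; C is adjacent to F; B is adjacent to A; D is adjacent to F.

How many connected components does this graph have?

3

From A: component {A, B}.
From C: component {C, D, F}.
From E: component {E}.
That's 3 components.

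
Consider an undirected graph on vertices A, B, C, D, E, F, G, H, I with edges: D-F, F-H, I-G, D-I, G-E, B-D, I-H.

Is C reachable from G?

Explore from G.
Distance 1: reach E, I.
Distance 2: reach D, H.
Distance 3: reach B, F.
The search is exhausted without reaching C; it lies in a different component.

No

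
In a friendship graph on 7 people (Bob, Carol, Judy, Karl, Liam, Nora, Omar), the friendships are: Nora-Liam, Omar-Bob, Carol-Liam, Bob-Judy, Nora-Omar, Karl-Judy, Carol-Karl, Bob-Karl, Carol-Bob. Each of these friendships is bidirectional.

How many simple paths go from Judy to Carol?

Judy–Bob–Carol
Judy–Bob–Karl–Carol
Judy–Bob–Omar–Nora–Liam–Carol
Judy–Karl–Bob–Carol
Judy–Karl–Bob–Omar–Nora–Liam–Carol
Judy–Karl–Carol

6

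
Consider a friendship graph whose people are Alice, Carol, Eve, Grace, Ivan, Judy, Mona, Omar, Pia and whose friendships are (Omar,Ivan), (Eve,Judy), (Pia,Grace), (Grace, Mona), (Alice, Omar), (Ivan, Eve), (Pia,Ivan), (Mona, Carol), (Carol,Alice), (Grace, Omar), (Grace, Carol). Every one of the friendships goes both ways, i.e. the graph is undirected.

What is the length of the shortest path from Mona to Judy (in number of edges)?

5

Distance 0: Mona.
Distance 1: Carol, Grace.
Distance 2: Alice, Omar, Pia.
Distance 3: Ivan.
Distance 4: Eve.
Distance 5: Judy — contains Judy.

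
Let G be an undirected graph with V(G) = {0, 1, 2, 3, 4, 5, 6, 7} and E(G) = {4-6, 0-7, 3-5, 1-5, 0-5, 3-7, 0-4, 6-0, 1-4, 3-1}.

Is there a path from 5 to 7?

Explore from 5.
Distance 1: reach 0, 1, 3.
Distance 2: reach 4, 6, 7.
Found 7.

Yes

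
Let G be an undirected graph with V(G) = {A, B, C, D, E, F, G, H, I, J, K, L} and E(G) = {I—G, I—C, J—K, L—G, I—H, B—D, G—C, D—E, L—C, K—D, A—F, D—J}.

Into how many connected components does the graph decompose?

From A: component {A, F}.
From B: component {B, D, E, J, K}.
From C: component {C, G, H, I, L}.
That's 3 components.

3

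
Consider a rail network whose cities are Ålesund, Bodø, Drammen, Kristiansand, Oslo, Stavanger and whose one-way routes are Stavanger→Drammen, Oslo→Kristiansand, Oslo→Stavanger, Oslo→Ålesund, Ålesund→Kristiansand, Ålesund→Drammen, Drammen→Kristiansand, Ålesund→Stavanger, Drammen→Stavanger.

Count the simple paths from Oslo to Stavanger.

Oslo→Ålesund→Drammen→Stavanger
Oslo→Ålesund→Stavanger
Oslo→Stavanger

3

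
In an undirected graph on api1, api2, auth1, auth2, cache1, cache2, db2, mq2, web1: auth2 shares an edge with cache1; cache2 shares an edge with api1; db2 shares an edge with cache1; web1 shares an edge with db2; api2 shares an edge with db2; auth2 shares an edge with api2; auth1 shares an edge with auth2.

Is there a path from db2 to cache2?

No

Explore from db2.
Distance 1: reach api2, cache1, web1.
Distance 2: reach auth2.
Distance 3: reach auth1.
The search is exhausted without reaching cache2; it lies in a different component.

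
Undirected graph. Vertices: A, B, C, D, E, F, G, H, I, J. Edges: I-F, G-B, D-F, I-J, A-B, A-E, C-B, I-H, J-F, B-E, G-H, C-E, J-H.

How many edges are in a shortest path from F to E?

5

Distance 0: F.
Distance 1: D, I, J.
Distance 2: H.
Distance 3: G.
Distance 4: B.
Distance 5: A, C, E — contains E.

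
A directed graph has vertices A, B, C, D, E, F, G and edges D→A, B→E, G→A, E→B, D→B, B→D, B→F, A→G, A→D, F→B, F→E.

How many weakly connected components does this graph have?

2

From A: component {A, B, D, E, F, G}.
From C: component {C}.
That's 2 components.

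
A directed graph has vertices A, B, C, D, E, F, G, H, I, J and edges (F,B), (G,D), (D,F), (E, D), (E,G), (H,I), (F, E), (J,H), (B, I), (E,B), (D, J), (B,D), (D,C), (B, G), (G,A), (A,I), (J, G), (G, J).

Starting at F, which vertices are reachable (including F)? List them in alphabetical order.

A, B, C, D, E, F, G, H, I, J

Start at F.
Its neighbours: B, E.
Then their neighbours: D, G, I.
Then next layer: A, C, J.
Then next layer: H.
Every vertex is now reached.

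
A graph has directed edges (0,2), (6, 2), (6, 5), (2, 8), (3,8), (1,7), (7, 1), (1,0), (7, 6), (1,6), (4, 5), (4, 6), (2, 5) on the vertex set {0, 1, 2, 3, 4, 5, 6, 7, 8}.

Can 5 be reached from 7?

Yes

Explore from 7.
Distance 1: reach 1, 6.
Distance 2: reach 0, 2, 5.
Found 5.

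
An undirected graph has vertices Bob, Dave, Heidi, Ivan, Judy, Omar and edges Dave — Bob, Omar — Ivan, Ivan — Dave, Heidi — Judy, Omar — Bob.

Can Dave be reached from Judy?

No

Explore from Judy.
Distance 1: reach Heidi.
The search is exhausted without reaching Dave; it lies in a different component.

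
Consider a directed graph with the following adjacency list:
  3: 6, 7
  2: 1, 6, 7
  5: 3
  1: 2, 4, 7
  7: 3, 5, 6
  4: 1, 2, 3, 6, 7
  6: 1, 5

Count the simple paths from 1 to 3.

16

1→2→6→5→3
1→2→7→3
1→2→7→5→3
1→2→7→6→5→3
1→4→2→6→5→3
1→4→2→7→3
1→4→2→7→5→3
1→4→2→7→6→5→3
... and 8 more.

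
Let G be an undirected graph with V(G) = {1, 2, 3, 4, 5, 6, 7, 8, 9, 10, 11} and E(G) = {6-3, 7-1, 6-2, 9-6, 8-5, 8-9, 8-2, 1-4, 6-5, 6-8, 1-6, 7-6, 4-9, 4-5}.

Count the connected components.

From 1: component {1, 2, 3, 4, 5, 6, 7, 8, 9}.
From 10: component {10}.
From 11: component {11}.
That's 3 components.

3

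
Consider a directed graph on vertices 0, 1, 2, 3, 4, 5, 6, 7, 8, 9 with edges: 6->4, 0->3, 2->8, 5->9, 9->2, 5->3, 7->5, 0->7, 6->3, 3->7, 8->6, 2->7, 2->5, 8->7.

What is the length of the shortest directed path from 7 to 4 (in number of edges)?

Distance 0: 7.
Distance 1: 5.
Distance 2: 3, 9.
Distance 3: 2.
Distance 4: 8.
Distance 5: 6.
Distance 6: 4 — contains 4.

6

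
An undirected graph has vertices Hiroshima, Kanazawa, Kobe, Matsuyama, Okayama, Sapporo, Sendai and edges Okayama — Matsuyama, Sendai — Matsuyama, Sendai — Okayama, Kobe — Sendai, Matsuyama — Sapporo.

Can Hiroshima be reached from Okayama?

Explore from Okayama.
Distance 1: reach Matsuyama, Sendai.
Distance 2: reach Kobe, Sapporo.
The search is exhausted without reaching Hiroshima; it lies in a different component.

No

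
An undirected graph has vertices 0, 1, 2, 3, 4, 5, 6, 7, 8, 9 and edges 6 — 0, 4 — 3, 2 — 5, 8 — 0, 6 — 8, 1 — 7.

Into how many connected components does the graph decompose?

5

From 0: component {0, 6, 8}.
From 1: component {1, 7}.
From 2: component {2, 5}.
From 3: component {3, 4}.
From 9: component {9}.
That's 5 components.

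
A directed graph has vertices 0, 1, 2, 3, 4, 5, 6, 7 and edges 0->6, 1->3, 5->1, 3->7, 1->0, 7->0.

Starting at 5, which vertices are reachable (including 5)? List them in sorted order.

Start at 5.
Its neighbours: 1.
Then their neighbours: 0, 3.
Then next layer: 6, 7.
Nothing further is reachable.

0, 1, 3, 5, 6, 7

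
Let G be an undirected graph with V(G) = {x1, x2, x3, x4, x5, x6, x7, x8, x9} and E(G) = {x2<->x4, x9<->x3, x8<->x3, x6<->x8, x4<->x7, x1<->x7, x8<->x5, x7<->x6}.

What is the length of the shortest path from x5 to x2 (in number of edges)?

Distance 0: x5.
Distance 1: x8.
Distance 2: x3, x6.
Distance 3: x7, x9.
Distance 4: x1, x4.
Distance 5: x2 — contains x2.

5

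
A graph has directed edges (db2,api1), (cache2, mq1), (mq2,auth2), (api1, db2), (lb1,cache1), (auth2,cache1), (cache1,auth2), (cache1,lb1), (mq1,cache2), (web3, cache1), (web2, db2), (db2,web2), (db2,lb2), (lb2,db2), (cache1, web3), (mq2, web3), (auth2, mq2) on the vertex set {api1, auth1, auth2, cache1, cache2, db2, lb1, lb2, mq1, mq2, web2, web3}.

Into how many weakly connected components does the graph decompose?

From api1: component {api1, db2, lb2, web2}.
From auth1: component {auth1}.
From auth2: component {auth2, cache1, lb1, mq2, web3}.
From cache2: component {cache2, mq1}.
That's 4 components.

4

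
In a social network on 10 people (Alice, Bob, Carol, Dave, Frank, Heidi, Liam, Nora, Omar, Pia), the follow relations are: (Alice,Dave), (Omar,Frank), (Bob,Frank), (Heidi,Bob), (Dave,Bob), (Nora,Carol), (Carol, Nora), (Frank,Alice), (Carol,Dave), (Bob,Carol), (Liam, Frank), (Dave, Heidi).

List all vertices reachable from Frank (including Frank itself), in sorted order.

Alice, Bob, Carol, Dave, Frank, Heidi, Nora

Start at Frank.
Its neighbours: Alice.
Then their neighbours: Dave.
Then next layer: Bob, Heidi.
Then next layer: Carol.
Then next layer: Nora.
Nothing further is reachable.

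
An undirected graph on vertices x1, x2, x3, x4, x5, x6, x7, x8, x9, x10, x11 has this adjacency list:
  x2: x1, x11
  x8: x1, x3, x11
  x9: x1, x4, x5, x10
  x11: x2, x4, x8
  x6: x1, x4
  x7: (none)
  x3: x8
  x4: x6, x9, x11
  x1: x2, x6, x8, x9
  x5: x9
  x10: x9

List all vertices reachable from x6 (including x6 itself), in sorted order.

x1, x2, x3, x4, x5, x6, x8, x9, x10, x11

Start at x6.
Its neighbours: x1, x4.
Then their neighbours: x2, x8, x9, x11.
Then next layer: x3, x5, x10.
Nothing further is reachable.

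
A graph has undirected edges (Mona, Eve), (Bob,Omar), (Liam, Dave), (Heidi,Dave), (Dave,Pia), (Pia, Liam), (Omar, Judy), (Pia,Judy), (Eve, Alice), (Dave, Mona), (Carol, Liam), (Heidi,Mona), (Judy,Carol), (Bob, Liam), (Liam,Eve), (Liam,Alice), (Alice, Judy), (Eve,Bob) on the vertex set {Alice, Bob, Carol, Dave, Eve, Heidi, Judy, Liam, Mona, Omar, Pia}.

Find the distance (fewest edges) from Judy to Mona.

3

Distance 0: Judy.
Distance 1: Alice, Carol, Omar, Pia.
Distance 2: Bob, Dave, Eve, Liam.
Distance 3: Heidi, Mona — contains Mona.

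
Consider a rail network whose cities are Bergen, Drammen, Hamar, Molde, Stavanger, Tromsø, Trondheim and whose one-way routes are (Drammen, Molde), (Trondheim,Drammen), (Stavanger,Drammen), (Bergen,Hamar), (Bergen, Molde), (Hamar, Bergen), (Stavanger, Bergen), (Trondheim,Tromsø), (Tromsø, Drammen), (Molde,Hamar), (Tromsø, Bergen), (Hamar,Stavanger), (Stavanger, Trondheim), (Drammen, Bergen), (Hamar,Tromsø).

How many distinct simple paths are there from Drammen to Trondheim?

Drammen→Bergen→Hamar→Stavanger→Trondheim
Drammen→Bergen→Molde→Hamar→Stavanger→Trondheim
Drammen→Molde→Hamar→Stavanger→Trondheim

3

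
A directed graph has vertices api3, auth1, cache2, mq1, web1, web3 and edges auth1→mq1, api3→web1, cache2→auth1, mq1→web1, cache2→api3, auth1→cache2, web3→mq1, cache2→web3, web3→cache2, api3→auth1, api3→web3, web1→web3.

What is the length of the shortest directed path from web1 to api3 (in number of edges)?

3

Distance 0: web1.
Distance 1: web3.
Distance 2: cache2, mq1.
Distance 3: api3, auth1 — contains api3.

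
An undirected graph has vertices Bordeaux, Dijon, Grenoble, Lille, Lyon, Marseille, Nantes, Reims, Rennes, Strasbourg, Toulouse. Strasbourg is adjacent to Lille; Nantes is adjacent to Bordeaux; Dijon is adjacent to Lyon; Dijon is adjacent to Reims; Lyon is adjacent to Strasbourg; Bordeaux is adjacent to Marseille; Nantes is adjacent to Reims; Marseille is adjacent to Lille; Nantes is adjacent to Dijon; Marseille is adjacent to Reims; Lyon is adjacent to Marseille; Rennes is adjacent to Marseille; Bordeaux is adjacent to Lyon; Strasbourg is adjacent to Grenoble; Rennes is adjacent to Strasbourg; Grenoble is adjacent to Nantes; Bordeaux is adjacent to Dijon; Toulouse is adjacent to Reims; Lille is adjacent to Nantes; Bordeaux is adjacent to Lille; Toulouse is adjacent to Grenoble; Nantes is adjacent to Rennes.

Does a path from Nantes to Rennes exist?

Yes

Explore from Nantes.
Distance 1: reach Bordeaux, Dijon, Grenoble, Lille, Reims, Rennes.
Found Rennes.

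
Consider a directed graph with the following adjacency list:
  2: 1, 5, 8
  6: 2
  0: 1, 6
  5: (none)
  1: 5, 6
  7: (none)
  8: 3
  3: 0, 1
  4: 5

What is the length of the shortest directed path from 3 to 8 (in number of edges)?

4

Distance 0: 3.
Distance 1: 0, 1.
Distance 2: 5, 6.
Distance 3: 2.
Distance 4: 8 — contains 8.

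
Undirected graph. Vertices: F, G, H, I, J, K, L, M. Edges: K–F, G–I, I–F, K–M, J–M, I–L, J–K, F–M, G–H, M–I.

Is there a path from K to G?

Yes

Explore from K.
Distance 1: reach F, J, M.
Distance 2: reach I.
Distance 3: reach G, L.
Found G.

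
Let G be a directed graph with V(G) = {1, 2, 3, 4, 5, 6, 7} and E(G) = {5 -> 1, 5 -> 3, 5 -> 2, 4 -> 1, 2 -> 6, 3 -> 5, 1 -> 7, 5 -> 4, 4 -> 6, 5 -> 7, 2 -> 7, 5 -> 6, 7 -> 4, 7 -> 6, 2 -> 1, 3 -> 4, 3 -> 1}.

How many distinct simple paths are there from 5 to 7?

7

5→1→7
5→2→1→7
5→2→7
5→3→1→7
5→3→4→1→7
5→4→1→7
5→7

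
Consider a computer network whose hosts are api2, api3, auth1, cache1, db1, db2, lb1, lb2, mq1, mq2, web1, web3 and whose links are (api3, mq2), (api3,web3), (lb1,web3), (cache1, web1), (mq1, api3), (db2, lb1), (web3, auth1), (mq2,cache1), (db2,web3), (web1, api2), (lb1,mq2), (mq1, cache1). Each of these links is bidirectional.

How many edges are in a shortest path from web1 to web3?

Distance 0: web1.
Distance 1: api2, cache1.
Distance 2: mq1, mq2.
Distance 3: api3, lb1.
Distance 4: db2, web3 — contains web3.

4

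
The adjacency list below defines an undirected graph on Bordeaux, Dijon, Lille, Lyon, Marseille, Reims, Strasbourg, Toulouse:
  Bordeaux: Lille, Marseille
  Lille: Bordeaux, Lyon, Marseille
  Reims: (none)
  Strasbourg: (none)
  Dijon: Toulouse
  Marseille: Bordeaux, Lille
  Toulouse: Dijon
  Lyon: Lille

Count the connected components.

From Bordeaux: component {Bordeaux, Lille, Lyon, Marseille}.
From Dijon: component {Dijon, Toulouse}.
From Reims: component {Reims}.
From Strasbourg: component {Strasbourg}.
That's 4 components.

4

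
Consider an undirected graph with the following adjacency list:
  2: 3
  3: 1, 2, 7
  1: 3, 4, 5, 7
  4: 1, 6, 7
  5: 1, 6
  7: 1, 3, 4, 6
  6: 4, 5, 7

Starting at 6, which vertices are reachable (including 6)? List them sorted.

1, 2, 3, 4, 5, 6, 7

Start at 6.
Its neighbours: 4, 5, 7.
Then their neighbours: 1, 3.
Then next layer: 2.
Every vertex is now reached.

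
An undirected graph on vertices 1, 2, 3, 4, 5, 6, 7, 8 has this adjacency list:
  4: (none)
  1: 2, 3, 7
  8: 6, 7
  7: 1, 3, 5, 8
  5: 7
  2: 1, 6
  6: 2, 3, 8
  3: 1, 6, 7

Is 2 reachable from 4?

4 has no edges, so nothing is reachable from it.

No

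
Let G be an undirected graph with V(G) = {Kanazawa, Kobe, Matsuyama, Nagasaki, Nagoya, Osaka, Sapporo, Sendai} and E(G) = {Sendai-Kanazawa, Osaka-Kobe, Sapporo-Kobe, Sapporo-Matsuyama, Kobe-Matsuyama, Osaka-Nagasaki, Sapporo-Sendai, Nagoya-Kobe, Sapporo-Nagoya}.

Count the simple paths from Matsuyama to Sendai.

Matsuyama–Kobe–Nagoya–Sapporo–Sendai
Matsuyama–Kobe–Sapporo–Sendai
Matsuyama–Sapporo–Sendai

3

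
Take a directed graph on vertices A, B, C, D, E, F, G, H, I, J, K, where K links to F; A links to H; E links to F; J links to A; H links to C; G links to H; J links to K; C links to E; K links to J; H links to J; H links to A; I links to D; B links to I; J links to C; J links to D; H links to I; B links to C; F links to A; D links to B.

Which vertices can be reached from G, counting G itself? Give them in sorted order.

A, B, C, D, E, F, G, H, I, J, K

Start at G.
Its neighbours: H.
Then their neighbours: A, C, I, J.
Then next layer: D, E, K.
Then next layer: B, F.
Every vertex is now reached.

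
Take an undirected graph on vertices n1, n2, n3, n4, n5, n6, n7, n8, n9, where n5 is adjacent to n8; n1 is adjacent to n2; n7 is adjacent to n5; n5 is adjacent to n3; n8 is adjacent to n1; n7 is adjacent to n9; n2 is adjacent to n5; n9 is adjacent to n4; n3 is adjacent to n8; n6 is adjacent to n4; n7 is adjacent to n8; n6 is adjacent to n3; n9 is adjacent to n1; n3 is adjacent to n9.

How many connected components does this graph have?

From n1: component {n1, n2, n3, n4, n5, n6, n7, n8, n9}.
That's 1 component.

1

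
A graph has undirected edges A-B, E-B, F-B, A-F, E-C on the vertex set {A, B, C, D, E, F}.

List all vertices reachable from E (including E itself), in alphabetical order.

Start at E.
Its neighbours: B, C.
Then their neighbours: A, F.
Nothing further is reachable.

A, B, C, E, F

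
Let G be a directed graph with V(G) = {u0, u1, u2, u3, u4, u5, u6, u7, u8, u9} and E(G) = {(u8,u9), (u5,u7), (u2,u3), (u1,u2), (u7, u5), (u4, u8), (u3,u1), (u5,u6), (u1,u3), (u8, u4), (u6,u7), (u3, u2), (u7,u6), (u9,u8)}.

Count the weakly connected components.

From u0: component {u0}.
From u1: component {u1, u2, u3}.
From u4: component {u4, u8, u9}.
From u5: component {u5, u6, u7}.
That's 4 components.

4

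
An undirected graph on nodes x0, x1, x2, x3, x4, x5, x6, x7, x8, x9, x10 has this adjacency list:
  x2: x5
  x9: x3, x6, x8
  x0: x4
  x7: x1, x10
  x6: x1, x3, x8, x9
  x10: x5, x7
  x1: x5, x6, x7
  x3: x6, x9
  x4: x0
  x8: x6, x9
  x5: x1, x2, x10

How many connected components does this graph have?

From x0: component {x0, x4}.
From x1: component {x1, x2, x3, x5, x6, x7, x8, x9, x10}.
That's 2 components.

2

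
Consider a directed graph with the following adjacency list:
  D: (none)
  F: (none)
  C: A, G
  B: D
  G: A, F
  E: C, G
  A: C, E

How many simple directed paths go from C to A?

2

C→A
C→G→A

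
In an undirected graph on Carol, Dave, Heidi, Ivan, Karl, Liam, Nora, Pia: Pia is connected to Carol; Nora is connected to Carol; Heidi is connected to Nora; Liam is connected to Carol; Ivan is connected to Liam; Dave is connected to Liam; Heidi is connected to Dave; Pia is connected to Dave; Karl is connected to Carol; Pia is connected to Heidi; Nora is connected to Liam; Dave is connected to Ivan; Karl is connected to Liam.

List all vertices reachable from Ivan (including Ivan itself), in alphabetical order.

Carol, Dave, Heidi, Ivan, Karl, Liam, Nora, Pia

Start at Ivan.
Its neighbours: Dave, Liam.
Then their neighbours: Carol, Heidi, Karl, Nora, Pia.
Every vertex is now reached.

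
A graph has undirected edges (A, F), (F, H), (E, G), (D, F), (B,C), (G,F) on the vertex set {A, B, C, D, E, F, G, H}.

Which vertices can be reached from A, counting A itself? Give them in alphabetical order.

A, D, E, F, G, H

Start at A.
Its neighbours: F.
Then their neighbours: D, G, H.
Then next layer: E.
Nothing further is reachable.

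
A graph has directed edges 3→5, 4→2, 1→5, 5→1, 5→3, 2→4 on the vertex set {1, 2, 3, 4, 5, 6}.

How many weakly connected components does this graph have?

3

From 1: component {1, 3, 5}.
From 2: component {2, 4}.
From 6: component {6}.
That's 3 components.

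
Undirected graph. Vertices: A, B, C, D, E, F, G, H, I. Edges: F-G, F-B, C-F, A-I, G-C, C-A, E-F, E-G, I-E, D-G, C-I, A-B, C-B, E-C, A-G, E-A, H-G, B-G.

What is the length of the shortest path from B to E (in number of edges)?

2

Distance 0: B.
Distance 1: A, C, F, G.
Distance 2: D, E, H, I — contains E.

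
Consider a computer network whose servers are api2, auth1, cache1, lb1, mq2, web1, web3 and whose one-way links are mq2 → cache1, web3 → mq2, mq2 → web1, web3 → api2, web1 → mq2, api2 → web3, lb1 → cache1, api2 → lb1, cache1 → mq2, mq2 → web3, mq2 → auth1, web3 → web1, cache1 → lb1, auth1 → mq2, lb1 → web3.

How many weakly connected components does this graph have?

From api2: component {api2, auth1, cache1, lb1, mq2, web1, web3}.
That's 1 component.

1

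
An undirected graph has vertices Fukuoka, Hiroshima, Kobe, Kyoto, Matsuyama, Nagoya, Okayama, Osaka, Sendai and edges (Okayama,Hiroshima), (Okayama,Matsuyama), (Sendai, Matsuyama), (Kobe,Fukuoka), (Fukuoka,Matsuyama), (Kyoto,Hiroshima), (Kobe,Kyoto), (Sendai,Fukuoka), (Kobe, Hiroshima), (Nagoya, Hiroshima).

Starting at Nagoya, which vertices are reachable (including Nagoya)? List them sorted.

Start at Nagoya.
Its neighbours: Hiroshima.
Then their neighbours: Kobe, Kyoto, Okayama.
Then next layer: Fukuoka, Matsuyama.
Then next layer: Sendai.
Nothing further is reachable.

Fukuoka, Hiroshima, Kobe, Kyoto, Matsuyama, Nagoya, Okayama, Sendai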